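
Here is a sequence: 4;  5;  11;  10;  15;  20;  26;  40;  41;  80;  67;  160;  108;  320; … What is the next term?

Positions 1, 3, 5, … form one subsequence and positions 2, 4, 6, … form another.
Track A: 4, 11, 15, 26, 41, 67, 108 (each term equals the sum of the previous two).
Track B: 5, 10, 20, 40, 80, 160, 320 (multiplying by 2 each time).
Term 15 comes from track A (its 8th entry): 175.

175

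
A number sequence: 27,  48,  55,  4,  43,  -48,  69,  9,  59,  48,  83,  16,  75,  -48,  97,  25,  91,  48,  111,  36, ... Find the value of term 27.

The terms cycle through 4 interleaved subsequences.
Subsequence A: 27, 43, 59, 75, 91 (arithmetic with common difference +16).
Subsequence B: 48, -48, 48, -48, 48 (the oscillation 48·(−1)^(n+1)).
Subsequence C: 55, 69, 83, 97, 111 (arithmetic with common difference +14).
Subsequence D: 4, 9, 16, 25, 36 (the squares 2², 3², 4², …).
Term 27 comes from subsequence C (its 7th entry): 139.

139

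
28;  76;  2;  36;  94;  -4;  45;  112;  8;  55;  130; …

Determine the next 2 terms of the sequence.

Taking every 3rd term gives 3 separate tracks.
Track A: 28, 36, 45, 55 (the triangular numbers T_7, T_8, …).
Track B: 76, 94, 112, 130 (adding 18 each time).
Track C: 2, -4, 8 (geometric with ratio -2).
Position 12 → track C, term 4 = -16.
Term 13 comes from track A (its 5th entry): 66.

-16, 66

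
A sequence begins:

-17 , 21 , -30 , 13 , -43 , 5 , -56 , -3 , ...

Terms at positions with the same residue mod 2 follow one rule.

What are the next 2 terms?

The terms cycle through 2 interleaved subsequences.
Stream A is -17, -30, -43, -56, which is arithmetic, step −13.
Stream B is 21, 13, 5, -3, which is arithmetic, step −8.
The 9th slot belongs to stream A; its 5th term is -69.
Term 10 comes from stream B (its 5th entry): -11.

-69, -11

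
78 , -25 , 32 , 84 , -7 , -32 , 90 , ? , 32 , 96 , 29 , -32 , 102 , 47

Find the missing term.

11

Taking every 3rd term gives 3 separate tracks.
Subsequence A: 78, 84, 90, 96, 102 (arithmetic, step +6).
Subsequence B: -25, -7, ?, 29, 47 (linear: a_n = -43 + 18·n).
Subsequence C: 32, -32, 32, -32 (alternating ±32).
The gap is subsequence B's term 3; the rule gives 11.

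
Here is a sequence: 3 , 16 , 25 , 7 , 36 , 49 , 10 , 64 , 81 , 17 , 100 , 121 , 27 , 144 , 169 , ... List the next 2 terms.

44, 196

The slot pattern repeats as ABB (period 3), so there are 2 interleaved tracks.
Stream A: 3, 7, 10, 17, 27 — each term equals the sum of the previous two.
Stream B: 16, 25, 36, 49, 64, 81, 100, 121, 144, 169 — consecutive squares n² from n = 4.
Term 16 comes from stream A (its 6th entry): 44.
Term 17 comes from stream B (its 11th entry): 196.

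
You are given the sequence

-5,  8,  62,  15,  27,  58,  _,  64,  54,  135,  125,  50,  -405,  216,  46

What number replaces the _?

Split by position mod 3: positions 1, 4, 7, … form one track, and each other residue class forms its own.
Subsequence A is -5, 15, ?, 135, -405, which is geometric with ratio -3.
Subsequence B is 8, 27, 64, 125, 216, which is the cubes 2³, 3³, 4³, ….
Subsequence C is 62, 58, 54, 50, 46, which is arithmetic, step −4.
So the missing entry in subsequence A is -45.

-45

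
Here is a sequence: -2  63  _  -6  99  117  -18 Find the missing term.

Positions follow the repeating pattern ABB; grouping by letter gives 2 tracks.
Track A: -2, -6, -18. Geometric with ratio 3.
Track B: 63, ?, 99, 117. Adding 18 each time.
The gap is track B's term 2; the rule gives 81.

81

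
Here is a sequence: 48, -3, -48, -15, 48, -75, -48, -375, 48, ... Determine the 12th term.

-9375

The terms cycle through 2 interleaved subsequences.
Track A = 48, -48, 48, -48, 48: the oscillation 48·(−1)^(n+1).
Track B = -3, -15, -75, -375: a geometric progression (common ratio 5).
Position 12 falls in track B as its term 6, giving -9375.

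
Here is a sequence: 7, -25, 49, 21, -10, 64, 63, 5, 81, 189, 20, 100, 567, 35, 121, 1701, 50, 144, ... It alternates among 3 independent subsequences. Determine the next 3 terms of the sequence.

Taking every 3rd term gives 3 separate tracks.
Track A: 7, 21, 63, 189, 567, 1701 (geometric with ratio 3).
Track B: -25, -10, 5, 20, 35, 50 (adding 15 each time).
Track C: 49, 64, 81, 100, 121, 144 (the squares 7², 8², 9², …).
Position 19 falls in track A as its term 7, giving 5103.
The 20th slot belongs to track B; its 7th term is 65.
Position 21 → track C, term 7 = 169.

5103, 65, 169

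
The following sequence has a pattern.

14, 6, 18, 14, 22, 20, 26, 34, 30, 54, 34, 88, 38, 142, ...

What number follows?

42

Split by position mod 2 into 2 tracks.
Subsequence A = 14, 18, 22, 26, 30, 34, 38: adding 4 each time.
Subsequence B = 6, 14, 20, 34, 54, 88, 142: each term equals the sum of the previous two.
The 15th slot belongs to subsequence A; its 8th term is 42.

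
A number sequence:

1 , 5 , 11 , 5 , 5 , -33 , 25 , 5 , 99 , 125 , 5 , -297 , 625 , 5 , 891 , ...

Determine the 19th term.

15625

Split by position mod 3 into 3 tracks.
Track A: 1, 5, 25, 125, 625 — powers of 5.
Track B: 5, 5, 5, 5, 5 — the constant sequence 5.
Track C: 11, -33, 99, -297, 891 — a geometric progression (common ratio -3).
The 19th slot belongs to track A; its 7th term is 15625.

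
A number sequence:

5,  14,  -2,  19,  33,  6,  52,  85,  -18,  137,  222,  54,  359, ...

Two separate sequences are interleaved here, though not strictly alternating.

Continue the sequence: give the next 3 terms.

The slot pattern repeats as AAB (period 3), so there are 2 interleaved tracks.
Subsequence A: 5, 14, 19, 33, 52, 85, 137, 222, 359 — each term equals the sum of the previous two.
Subsequence B: -2, 6, -18, 54 — multiplying by -3 each time.
Term 14 comes from subsequence A (its 10th entry): 581.
The 15th slot belongs to subsequence B; its 5th term is -162.
Position 16 falls in subsequence A as its term 11, giving 940.

581, -162, 940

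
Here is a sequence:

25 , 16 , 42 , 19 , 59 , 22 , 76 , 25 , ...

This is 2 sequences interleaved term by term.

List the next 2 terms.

Odd-indexed and even-indexed terms follow separate rules.
Subsequence A: 25, 42, 59, 76 — adding 17 each time.
Subsequence B: 16, 19, 22, 25 — arithmetic, step +3.
The 9th slot belongs to subsequence A; its 5th term is 93.
Position 10 → subsequence B, term 5 = 28.

93, 28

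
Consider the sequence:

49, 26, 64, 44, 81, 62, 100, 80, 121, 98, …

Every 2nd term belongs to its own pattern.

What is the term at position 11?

The terms cycle through 2 interleaved subsequences.
Subsequence A: 49, 64, 81, 100, 121. Consecutive squares n² from n = 7.
Subsequence B: 26, 44, 62, 80, 98. Arithmetic, step +18.
The 11th slot belongs to subsequence A; its 6th term is 144.

144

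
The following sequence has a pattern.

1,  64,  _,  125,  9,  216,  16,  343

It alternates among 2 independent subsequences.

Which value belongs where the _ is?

The terms cycle through 2 interleaved subsequences.
Stream A is 1, ?, 9, 16, which is the squares 1², 2², 3², ….
Stream B is 64, 125, 216, 343, which is the cubes 4³, 5³, 6³, ….
Filling stream A at index 2 by its rule yields 4.

4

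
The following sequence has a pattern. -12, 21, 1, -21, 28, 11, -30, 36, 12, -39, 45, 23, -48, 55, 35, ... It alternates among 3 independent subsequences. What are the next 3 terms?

-57, 66, 58

Read the sequence 3 terms at a time; column i is its own pattern.
Subsequence A: -12, -21, -30, -39, -48. Arithmetic, step −9.
Subsequence B: 21, 28, 36, 45, 55. The triangular numbers T_6, T_7, ….
Subsequence C: 1, 11, 12, 23, 35. Each term equals the sum of the previous two.
Term 16 comes from subsequence A (its 6th entry): -57.
Position 17 falls in subsequence B as its term 6, giving 66.
Position 18 → subsequence C, term 6 = 58.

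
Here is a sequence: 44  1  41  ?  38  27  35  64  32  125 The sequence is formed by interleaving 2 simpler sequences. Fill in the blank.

Positions 1, 3, 5, … form one subsequence and positions 2, 4, 6, … form another.
Stream A: 44, 41, 38, 35, 32 — subtracting 3 each time.
Stream B: 1, ?, 27, 64, 125 — the cubes 1³, 2³, 3³, ….
Stream B's pattern makes the blank 8.

8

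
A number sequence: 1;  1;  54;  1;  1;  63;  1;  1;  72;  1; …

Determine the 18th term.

99

Reading positions in blocks of 3 reveals the pattern AAB — 2 tracks woven together.
Track A: 1, 1, 1, 1, 1, 1, 1. Always 1.
Track B: 54, 63, 72. Arithmetic, step +9.
Term 18 comes from track B (its 6th entry): 99.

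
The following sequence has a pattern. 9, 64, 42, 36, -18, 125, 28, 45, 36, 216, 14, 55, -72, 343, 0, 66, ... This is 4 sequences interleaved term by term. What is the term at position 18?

512

Split by position mod 4: positions 1, 5, 9, … form one track, and each other residue class forms its own.
Track A = 9, -18, 36, -72: a geometric progression (common ratio -2).
Track B = 64, 125, 216, 343: consecutive cubes n³ from n = 4.
Track C = 42, 28, 14, 0: arithmetic with common difference −14.
Track D = 36, 45, 55, 66: triangular numbers starting at T_8.
Position 18 → track B, term 5 = 512.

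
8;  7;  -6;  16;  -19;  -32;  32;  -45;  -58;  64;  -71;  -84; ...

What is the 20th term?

-149

Positions follow the repeating pattern ABB; grouping by letter gives 2 tracks.
Track A is 8, 16, 32, 64, which is powers of 2.
Track B is 7, -6, -19, -32, -45, -58, -71, -84, which is arithmetic with common difference −13.
The 20th slot belongs to track B; its 13th term is -149.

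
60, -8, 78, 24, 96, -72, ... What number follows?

114

Split by position mod 2 into 2 tracks.
Stream A: 60, 78, 96 — adding 18 each time.
Stream B: -8, 24, -72 — geometric with ratio -3.
Position 7 → stream A, term 4 = 114.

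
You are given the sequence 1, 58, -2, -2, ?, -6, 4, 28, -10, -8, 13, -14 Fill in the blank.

43

Read the sequence 3 terms at a time; column i is its own pattern.
Track A is 1, -2, 4, -8, which is geometric, ×-2 each step.
Track B is 58, ?, 28, 13, which is subtracting 15 each time.
Track C is -2, -6, -10, -14, which is linear: a_n = 2 − 4·n.
Track B's pattern makes the blank 43.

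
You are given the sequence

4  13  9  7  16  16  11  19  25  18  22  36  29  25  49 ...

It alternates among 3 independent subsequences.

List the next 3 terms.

47, 28, 64

The terms cycle through 3 interleaved subsequences.
Subsequence A: 4, 7, 11, 18, 29 (each term equals the sum of the previous two).
Subsequence B: 13, 16, 19, 22, 25 (adding 3 each time).
Subsequence C: 9, 16, 25, 36, 49 (the squares 3², 4², 5², …).
Term 16 comes from subsequence A (its 6th entry): 47.
Position 17 → subsequence B, term 6 = 28.
Position 18 falls in subsequence C as its term 6, giving 64.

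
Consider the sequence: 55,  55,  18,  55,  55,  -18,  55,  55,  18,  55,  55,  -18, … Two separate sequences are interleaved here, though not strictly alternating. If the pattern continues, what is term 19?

55

The slot pattern repeats as AAB (period 3), so there are 2 interleaved tracks.
Track A: 55, 55, 55, 55, 55, 55, 55, 55 (always 55).
Track B: 18, -18, 18, -18 (alternating ±18).
Position 19 falls in track A as its term 13, giving 55.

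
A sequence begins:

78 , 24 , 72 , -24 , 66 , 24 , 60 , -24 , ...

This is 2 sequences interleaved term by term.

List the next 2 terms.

54, 24

Positions 1, 3, 5, … form one subsequence and positions 2, 4, 6, … form another.
Track A: 78, 72, 66, 60 (linear: a_n = 84 − 6·n).
Track B: 24, -24, 24, -24 (alternating ±24).
The 9th slot belongs to track A; its 5th term is 54.
The 10th slot belongs to track B; its 5th term is 24.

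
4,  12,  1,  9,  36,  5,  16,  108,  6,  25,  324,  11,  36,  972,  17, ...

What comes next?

Split by position mod 3: positions 1, 4, 7, … form one track, and each other residue class forms its own.
Subsequence A is 4, 9, 16, 25, 36, which is perfect squares starting at 2².
Subsequence B is 12, 36, 108, 324, 972, which is geometric with ratio 3.
Subsequence C is 1, 5, 6, 11, 17, which is Fibonacci-style (each term is the sum of the two before it).
Term 16 comes from subsequence A (its 6th entry): 49.

49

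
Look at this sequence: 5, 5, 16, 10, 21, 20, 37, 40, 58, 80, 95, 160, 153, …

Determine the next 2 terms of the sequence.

Odd-indexed and even-indexed terms follow separate rules.
Stream A: 5, 16, 21, 37, 58, 95, 153. A Fibonacci-like recurrence a_n = a_{n-1} + a_{n-2}.
Stream B: 5, 10, 20, 40, 80, 160. Geometric, ×2 each step.
Position 14 falls in stream B as its term 7, giving 320.
The 15th slot belongs to stream A; its 8th term is 248.

320, 248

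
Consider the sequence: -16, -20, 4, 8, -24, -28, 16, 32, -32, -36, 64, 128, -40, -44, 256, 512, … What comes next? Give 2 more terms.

-48, -52

The slot pattern repeats as AABB (period 4), so there are 2 interleaved tracks.
Track A: -16, -20, -24, -28, -32, -36, -40, -44. Arithmetic with common difference −4.
Track B: 4, 8, 16, 32, 64, 128, 256, 512. Powers 2^2, 2^3, 2^4, ….
Position 17 → track A, term 9 = -48.
Position 18 falls in track A as its term 10, giving -52.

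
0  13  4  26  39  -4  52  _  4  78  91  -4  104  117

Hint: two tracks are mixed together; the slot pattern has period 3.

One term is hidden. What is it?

65

Positions follow the repeating pattern AAB; grouping by letter gives 2 tracks.
Track A: 0, 13, 26, 39, 52, ?, 78, 91, 104, 117. Linear: a_n = -13 + 13·n.
Track B: 4, -4, 4, -4. The oscillation 4·(−1)^(n+1).
Filling track A at index 6 by its rule yields 65.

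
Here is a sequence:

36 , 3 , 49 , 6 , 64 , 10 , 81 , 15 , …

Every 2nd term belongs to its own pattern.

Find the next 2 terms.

100, 21

The terms cycle through 2 interleaved subsequences.
Subsequence A is 36, 49, 64, 81, which is consecutive squares n² from n = 6.
Subsequence B is 3, 6, 10, 15, which is triangular numbers starting at T_2.
Term 9 comes from subsequence A (its 5th entry): 100.
Position 10 falls in subsequence B as its term 5, giving 21.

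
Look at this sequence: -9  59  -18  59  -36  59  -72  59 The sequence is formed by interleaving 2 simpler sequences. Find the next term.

-144

The terms cycle through 2 interleaved subsequences.
Track A: -9, -18, -36, -72 (multiplying by 2 each time).
Track B: 59, 59, 59, 59 (the constant sequence 59).
Position 9 falls in track A as its term 5, giving -144.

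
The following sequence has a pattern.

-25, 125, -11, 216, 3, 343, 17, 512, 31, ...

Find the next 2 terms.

Split by position mod 2 into 2 tracks.
Track A is -25, -11, 3, 17, 31, which is adding 14 each time.
Track B is 125, 216, 343, 512, which is the cubes 5³, 6³, 7³, ….
Term 10 comes from track B (its 5th entry): 729.
The 11th slot belongs to track A; its 6th term is 45.

729, 45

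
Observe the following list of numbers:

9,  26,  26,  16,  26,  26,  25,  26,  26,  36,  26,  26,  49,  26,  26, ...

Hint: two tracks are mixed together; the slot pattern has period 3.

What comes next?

64

The slot pattern repeats as ABB (period 3), so there are 2 interleaved tracks.
Track A: 9, 16, 25, 36, 49. The squares 3², 4², 5², ….
Track B: 26, 26, 26, 26, 26, 26, 26, 26, 26, 26. The constant sequence 26.
The 16th slot belongs to track A; its 6th term is 64.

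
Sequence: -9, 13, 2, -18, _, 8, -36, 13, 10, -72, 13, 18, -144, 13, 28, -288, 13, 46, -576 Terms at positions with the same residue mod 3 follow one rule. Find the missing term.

The terms cycle through 3 interleaved subsequences.
Track A: -9, -18, -36, -72, -144, -288, -576 (geometric with ratio 2).
Track B: 13, ?, 13, 13, 13, 13 (always 13).
Track C: 2, 8, 10, 18, 28, 46 (a Fibonacci-like recurrence a_n = a_{n-1} + a_{n-2}).
Track B's pattern makes the blank 13.

13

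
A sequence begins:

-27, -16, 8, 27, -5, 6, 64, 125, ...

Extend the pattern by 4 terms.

17, 28, 216, 343

Reading positions in blocks of 4 reveals the pattern AABB — 2 tracks woven together.
Stream A: -27, -16, -5, 6 (linear: a_n = -38 + 11·n).
Stream B: 8, 27, 64, 125 (consecutive cubes n³ from n = 2).
Position 9 → stream A, term 5 = 17.
Position 10 falls in stream A as its term 6, giving 28.
Term 11 comes from stream B (its 5th entry): 216.
The 12th slot belongs to stream B; its 6th term is 343.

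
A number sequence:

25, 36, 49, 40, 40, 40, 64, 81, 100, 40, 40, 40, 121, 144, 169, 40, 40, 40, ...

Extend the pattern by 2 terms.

196, 225

Reading positions in blocks of 6 reveals the pattern AAABBB — 2 tracks woven together.
Subsequence A: 25, 36, 49, 64, 81, 100, 121, 144, 169 (perfect squares starting at 5²).
Subsequence B: 40, 40, 40, 40, 40, 40, 40, 40, 40 (the constant sequence 40).
The 19th slot belongs to subsequence A; its 10th term is 196.
Position 20 → subsequence A, term 11 = 225.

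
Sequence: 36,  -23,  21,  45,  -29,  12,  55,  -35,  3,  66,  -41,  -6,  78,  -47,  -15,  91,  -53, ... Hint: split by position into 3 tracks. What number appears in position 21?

-33

Read the sequence 3 terms at a time; column i is its own pattern.
Track A = 36, 45, 55, 66, 78, 91: triangular numbers n(n+1)/2 for n = 8, 9, ….
Track B = -23, -29, -35, -41, -47, -53: subtracting 6 each time.
Track C = 21, 12, 3, -6, -15: subtracting 9 each time.
Term 21 comes from track C (its 7th entry): -33.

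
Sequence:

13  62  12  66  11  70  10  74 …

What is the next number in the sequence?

The terms cycle through 2 interleaved subsequences.
Subsequence A is 13, 12, 11, 10, which is arithmetic with common difference −1.
Subsequence B is 62, 66, 70, 74, which is adding 4 each time.
The 9th slot belongs to subsequence A; its 5th term is 9.

9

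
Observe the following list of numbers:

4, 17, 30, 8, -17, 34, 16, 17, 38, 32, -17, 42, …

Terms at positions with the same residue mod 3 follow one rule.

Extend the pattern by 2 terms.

64, 17

Taking every 3rd term gives 3 separate tracks.
Track A is 4, 8, 16, 32, which is multiplying by 2 each time.
Track B is 17, -17, 17, -17, which is alternating ±17.
Track C is 30, 34, 38, 42, which is linear: a_n = 26 + 4·n.
The 13th slot belongs to track A; its 5th term is 64.
Position 14 → track B, term 5 = 17.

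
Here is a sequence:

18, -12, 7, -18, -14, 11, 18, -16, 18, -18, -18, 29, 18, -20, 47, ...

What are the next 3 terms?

-18, -22, 76

Read the sequence 3 terms at a time; column i is its own pattern.
Track A = 18, -18, 18, -18, 18: oscillating between 18 and -18.
Track B = -12, -14, -16, -18, -20: arithmetic with common difference −2.
Track C = 7, 11, 18, 29, 47: each term equals the sum of the previous two.
Term 16 comes from track A (its 6th entry): -18.
Position 17 falls in track B as its term 6, giving -22.
Position 18 falls in track C as its term 6, giving 76.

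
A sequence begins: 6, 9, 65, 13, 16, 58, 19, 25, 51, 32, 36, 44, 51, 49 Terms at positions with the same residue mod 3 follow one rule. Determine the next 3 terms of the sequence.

37, 83, 64

Split by position mod 3 into 3 tracks.
Subsequence A: 6, 13, 19, 32, 51. A Fibonacci-like recurrence a_n = a_{n-1} + a_{n-2}.
Subsequence B: 9, 16, 25, 36, 49. Perfect squares starting at 3².
Subsequence C: 65, 58, 51, 44. Subtracting 7 each time.
Position 15 falls in subsequence C as its term 5, giving 37.
Position 16 falls in subsequence A as its term 6, giving 83.
Term 17 comes from subsequence B (its 6th entry): 64.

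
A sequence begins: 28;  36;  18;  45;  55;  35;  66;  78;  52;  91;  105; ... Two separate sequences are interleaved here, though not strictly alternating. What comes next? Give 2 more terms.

The slot pattern repeats as AAB (period 3), so there are 2 interleaved tracks.
Track A: 28, 36, 45, 55, 66, 78, 91, 105. Triangular numbers n(n+1)/2 for n = 7, 8, ….
Track B: 18, 35, 52. Arithmetic, step +17.
Position 12 falls in track B as its term 4, giving 69.
Position 13 → track A, term 9 = 120.

69, 120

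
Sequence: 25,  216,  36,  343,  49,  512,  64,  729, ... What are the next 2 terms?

The terms cycle through 2 interleaved subsequences.
Subsequence A = 25, 36, 49, 64: consecutive squares n² from n = 5.
Subsequence B = 216, 343, 512, 729: perfect cubes starting at 6³.
The 9th slot belongs to subsequence A; its 5th term is 81.
Position 10 falls in subsequence B as its term 5, giving 1000.

81, 1000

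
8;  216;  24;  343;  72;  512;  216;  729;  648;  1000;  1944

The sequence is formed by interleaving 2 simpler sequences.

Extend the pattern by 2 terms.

1331, 5832

Taking every 2nd term gives 2 separate tracks.
Subsequence A = 8, 24, 72, 216, 648, 1944: multiplying by 3 each time.
Subsequence B = 216, 343, 512, 729, 1000: perfect cubes starting at 6³.
Position 12 falls in subsequence B as its term 6, giving 1331.
Position 13 falls in subsequence A as its term 7, giving 5832.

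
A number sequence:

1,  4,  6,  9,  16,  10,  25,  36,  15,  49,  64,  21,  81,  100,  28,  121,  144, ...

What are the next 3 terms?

36, 169, 196

Positions follow the repeating pattern AAB; grouping by letter gives 2 tracks.
Track A = 1, 4, 9, 16, 25, 36, 49, 64, 81, 100, 121, 144: consecutive squares n² from n = 1.
Track B = 6, 10, 15, 21, 28: triangular numbers starting at T_3.
Position 18 falls in track B as its term 6, giving 36.
Position 19 → track A, term 13 = 169.
Position 20 → track A, term 14 = 196.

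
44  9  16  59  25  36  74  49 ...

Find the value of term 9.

64

The slot pattern repeats as ABB (period 3), so there are 2 interleaved tracks.
Subsequence A: 44, 59, 74 — linear: a_n = 29 + 15·n.
Subsequence B: 9, 16, 25, 36, 49 — the squares 3², 4², 5², ….
The 9th slot belongs to subsequence B; its 6th term is 64.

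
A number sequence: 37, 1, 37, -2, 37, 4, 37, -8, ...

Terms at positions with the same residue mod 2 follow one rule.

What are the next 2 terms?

Split by position mod 2 into 2 tracks.
Subsequence A: 37, 37, 37, 37 (always 37).
Subsequence B: 1, -2, 4, -8 (geometric with ratio -2).
Term 9 comes from subsequence A (its 5th entry): 37.
Term 10 comes from subsequence B (its 5th entry): 16.

37, 16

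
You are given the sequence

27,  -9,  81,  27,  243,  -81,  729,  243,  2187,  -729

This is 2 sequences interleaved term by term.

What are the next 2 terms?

Odd-indexed and even-indexed terms follow separate rules.
Track A = 27, 81, 243, 729, 2187: powers 3^3, 3^4, 3^5, ….
Track B = -9, 27, -81, 243, -729: multiplying by -3 each time.
Term 11 comes from track A (its 6th entry): 6561.
Term 12 comes from track B (its 6th entry): 2187.

6561, 2187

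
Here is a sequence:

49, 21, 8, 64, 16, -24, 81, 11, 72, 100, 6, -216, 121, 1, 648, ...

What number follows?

Read the sequence 3 terms at a time; column i is its own pattern.
Subsequence A is 49, 64, 81, 100, 121, which is the squares 7², 8², 9², ….
Subsequence B is 21, 16, 11, 6, 1, which is arithmetic with common difference −5.
Subsequence C is 8, -24, 72, -216, 648, which is a geometric progression (common ratio -3).
The 16th slot belongs to subsequence A; its 6th term is 144.

144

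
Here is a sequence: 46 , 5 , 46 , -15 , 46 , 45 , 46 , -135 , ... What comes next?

46

Taking every 2nd term gives 2 separate tracks.
Track A = 46, 46, 46, 46: constant 46.
Track B = 5, -15, 45, -135: a geometric progression (common ratio -3).
Term 9 comes from track A (its 5th entry): 46.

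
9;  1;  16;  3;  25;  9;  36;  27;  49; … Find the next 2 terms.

81, 64

Taking every 2nd term gives 2 separate tracks.
Track A: 9, 16, 25, 36, 49 (perfect squares starting at 3²).
Track B: 1, 3, 9, 27 (powers 3^0, 3^1, 3^2, …).
Term 10 comes from track B (its 5th entry): 81.
Position 11 falls in track A as its term 6, giving 64.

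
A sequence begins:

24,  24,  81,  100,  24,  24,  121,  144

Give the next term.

24

The slot pattern repeats as AABB (period 4), so there are 2 interleaved tracks.
Track A: 24, 24, 24, 24 — constant 24.
Track B: 81, 100, 121, 144 — perfect squares starting at 9².
Position 9 → track A, term 5 = 24.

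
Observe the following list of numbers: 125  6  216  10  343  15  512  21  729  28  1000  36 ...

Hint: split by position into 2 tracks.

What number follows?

1331

Taking every 2nd term gives 2 separate tracks.
Track A: 125, 216, 343, 512, 729, 1000. Consecutive cubes n³ from n = 5.
Track B: 6, 10, 15, 21, 28, 36. Triangular numbers starting at T_3.
Position 13 → track A, term 7 = 1331.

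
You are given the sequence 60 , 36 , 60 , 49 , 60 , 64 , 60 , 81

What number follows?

60

Odd-indexed and even-indexed terms follow separate rules.
Stream A: 60, 60, 60, 60. Always 60.
Stream B: 36, 49, 64, 81. Perfect squares starting at 6².
The 9th slot belongs to stream A; its 5th term is 60.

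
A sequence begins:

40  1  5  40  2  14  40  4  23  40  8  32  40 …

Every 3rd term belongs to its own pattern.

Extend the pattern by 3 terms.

16, 41, 40

Split by position mod 3 into 3 tracks.
Track A: 40, 40, 40, 40, 40. The constant sequence 40.
Track B: 1, 2, 4, 8. Powers of 2.
Track C: 5, 14, 23, 32. Arithmetic, step +9.
Position 14 → track B, term 5 = 16.
Term 15 comes from track C (its 5th entry): 41.
Position 16 → track A, term 6 = 40.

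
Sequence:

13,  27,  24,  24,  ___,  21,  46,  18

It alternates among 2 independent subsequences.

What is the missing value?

35

Odd-indexed and even-indexed terms follow separate rules.
Subsequence A: 13, 24, ?, 46 (adding 11 each time).
Subsequence B: 27, 24, 21, 18 (subtracting 3 each time).
The gap is subsequence A's term 3; the rule gives 35.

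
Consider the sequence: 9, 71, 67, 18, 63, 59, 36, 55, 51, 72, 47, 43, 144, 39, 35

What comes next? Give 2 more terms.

The slot pattern repeats as ABB (period 3), so there are 2 interleaved tracks.
Subsequence A is 9, 18, 36, 72, 144, which is geometric, ×2 each step.
Subsequence B is 71, 67, 63, 59, 55, 51, 47, 43, 39, 35, which is subtracting 4 each time.
Term 16 comes from subsequence A (its 6th entry): 288.
Term 17 comes from subsequence B (its 11th entry): 31.

288, 31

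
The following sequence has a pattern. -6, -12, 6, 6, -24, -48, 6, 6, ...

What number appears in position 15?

6

Reading positions in blocks of 4 reveals the pattern AABB — 2 tracks woven together.
Track A is -6, -12, -24, -48, which is geometric, ×2 each step.
Track B is 6, 6, 6, 6, which is the constant sequence 6.
The 15th slot belongs to track B; its 7th term is 6.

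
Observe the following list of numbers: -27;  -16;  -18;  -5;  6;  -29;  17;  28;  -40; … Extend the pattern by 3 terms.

Positions follow the repeating pattern AAB; grouping by letter gives 2 tracks.
Subsequence A: -27, -16, -5, 6, 17, 28 — arithmetic with common difference +11.
Subsequence B: -18, -29, -40 — arithmetic with common difference −11.
Term 10 comes from subsequence A (its 7th entry): 39.
Position 11 falls in subsequence A as its term 8, giving 50.
The 12th slot belongs to subsequence B; its 4th term is -51.

39, 50, -51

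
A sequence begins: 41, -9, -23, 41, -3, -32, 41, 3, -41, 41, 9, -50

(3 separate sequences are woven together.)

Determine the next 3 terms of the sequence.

Taking every 3rd term gives 3 separate tracks.
Track A: 41, 41, 41, 41 (the constant sequence 41).
Track B: -9, -3, 3, 9 (arithmetic, step +6).
Track C: -23, -32, -41, -50 (linear: a_n = -14 − 9·n).
The 13th slot belongs to track A; its 5th term is 41.
Term 14 comes from track B (its 5th entry): 15.
Position 15 falls in track C as its term 5, giving -59.

41, 15, -59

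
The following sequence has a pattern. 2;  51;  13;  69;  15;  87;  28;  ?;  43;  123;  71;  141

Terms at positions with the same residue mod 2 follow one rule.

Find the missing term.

Split by position mod 2 into 2 tracks.
Track A: 2, 13, 15, 28, 43, 71 — Fibonacci-style (each term is the sum of the two before it).
Track B: 51, 69, 87, ?, 123, 141 — arithmetic, step +18.
So the missing entry in track B is 105.

105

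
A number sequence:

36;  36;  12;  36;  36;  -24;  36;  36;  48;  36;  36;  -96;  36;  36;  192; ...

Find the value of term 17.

Reading positions in blocks of 3 reveals the pattern AAB — 2 tracks woven together.
Stream A: 36, 36, 36, 36, 36, 36, 36, 36, 36, 36 (always 36).
Stream B: 12, -24, 48, -96, 192 (geometric, ×-2 each step).
Position 17 → stream A, term 12 = 36.

36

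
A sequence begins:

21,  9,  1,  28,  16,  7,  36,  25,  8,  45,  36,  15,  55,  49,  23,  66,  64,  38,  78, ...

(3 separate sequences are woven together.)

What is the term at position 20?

Split by position mod 3: positions 1, 4, 7, … form one track, and each other residue class forms its own.
Stream A = 21, 28, 36, 45, 55, 66, 78: triangular numbers n(n+1)/2 for n = 6, 7, ….
Stream B = 9, 16, 25, 36, 49, 64: the squares 3², 4², 5², ….
Stream C = 1, 7, 8, 15, 23, 38: Fibonacci-style (each term is the sum of the two before it).
The 20th slot belongs to stream B; its 7th term is 81.

81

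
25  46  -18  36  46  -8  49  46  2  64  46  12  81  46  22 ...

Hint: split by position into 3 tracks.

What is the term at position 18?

Split by position mod 3 into 3 tracks.
Subsequence A: 25, 36, 49, 64, 81 — perfect squares starting at 5².
Subsequence B: 46, 46, 46, 46, 46 — the constant sequence 46.
Subsequence C: -18, -8, 2, 12, 22 — linear: a_n = -28 + 10·n.
Position 18 → subsequence C, term 6 = 32.

32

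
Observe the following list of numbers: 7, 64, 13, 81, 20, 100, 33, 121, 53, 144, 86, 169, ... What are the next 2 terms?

Taking every 2nd term gives 2 separate tracks.
Subsequence A is 7, 13, 20, 33, 53, 86, which is a Fibonacci-like recurrence a_n = a_{n-1} + a_{n-2}.
Subsequence B is 64, 81, 100, 121, 144, 169, which is consecutive squares n² from n = 8.
Term 13 comes from subsequence A (its 7th entry): 139.
Term 14 comes from subsequence B (its 7th entry): 196.

139, 196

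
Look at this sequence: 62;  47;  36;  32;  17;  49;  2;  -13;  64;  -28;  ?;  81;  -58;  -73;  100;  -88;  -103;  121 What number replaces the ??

-43

Positions follow the repeating pattern AAB; grouping by letter gives 2 tracks.
Subsequence A: 62, 47, 32, 17, 2, -13, -28, ?, -58, -73, -88, -103 — linear: a_n = 77 − 15·n.
Subsequence B: 36, 49, 64, 81, 100, 121 — the squares 6², 7², 8², ….
Subsequence A's pattern makes the blank -43.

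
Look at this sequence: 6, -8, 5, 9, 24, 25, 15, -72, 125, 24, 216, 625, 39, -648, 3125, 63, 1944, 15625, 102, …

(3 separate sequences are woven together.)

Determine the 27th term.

1953125

The terms cycle through 3 interleaved subsequences.
Track A: 6, 9, 15, 24, 39, 63, 102 (Fibonacci-style (each term is the sum of the two before it)).
Track B: -8, 24, -72, 216, -648, 1944 (geometric with ratio -3).
Track C: 5, 25, 125, 625, 3125, 15625 (powers 5^1, 5^2, 5^3, …).
The 27th slot belongs to track C; its 9th term is 1953125.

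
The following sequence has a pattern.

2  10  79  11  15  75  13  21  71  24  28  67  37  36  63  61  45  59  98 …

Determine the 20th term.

55

Split by position mod 3 into 3 tracks.
Track A = 2, 11, 13, 24, 37, 61, 98: a Fibonacci-like recurrence a_n = a_{n-1} + a_{n-2}.
Track B = 10, 15, 21, 28, 36, 45: triangular numbers starting at T_4.
Track C = 79, 75, 71, 67, 63, 59: subtracting 4 each time.
Term 20 comes from track B (its 7th entry): 55.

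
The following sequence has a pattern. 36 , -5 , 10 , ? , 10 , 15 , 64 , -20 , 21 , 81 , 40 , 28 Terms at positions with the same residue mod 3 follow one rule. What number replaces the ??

49

Read the sequence 3 terms at a time; column i is its own pattern.
Track A is 36, ?, 64, 81, which is consecutive squares n² from n = 6.
Track B is -5, 10, -20, 40, which is a geometric progression (common ratio -2).
Track C is 10, 15, 21, 28, which is triangular numbers n(n+1)/2 for n = 4, 5, ….
The gap is track A's term 2; the rule gives 49.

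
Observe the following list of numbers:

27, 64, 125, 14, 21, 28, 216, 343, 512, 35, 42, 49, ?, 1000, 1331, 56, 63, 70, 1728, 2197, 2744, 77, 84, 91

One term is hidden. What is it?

729

Reading positions in blocks of 6 reveals the pattern AAABBB — 2 tracks woven together.
Subsequence A is 27, 64, 125, 216, 343, 512, ?, 1000, 1331, 1728, 2197, 2744, which is the cubes 3³, 4³, 5³, ….
Subsequence B is 14, 21, 28, 35, 42, 49, 56, 63, 70, 77, 84, 91, which is adding 7 each time.
Subsequence A's pattern makes the blank 729.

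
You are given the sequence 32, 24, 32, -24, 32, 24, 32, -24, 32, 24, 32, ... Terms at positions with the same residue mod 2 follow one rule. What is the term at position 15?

32

Odd-indexed and even-indexed terms follow separate rules.
Track A: 32, 32, 32, 32, 32, 32 (constant 32).
Track B: 24, -24, 24, -24, 24 (alternating ±24).
Position 15 falls in track A as its term 8, giving 32.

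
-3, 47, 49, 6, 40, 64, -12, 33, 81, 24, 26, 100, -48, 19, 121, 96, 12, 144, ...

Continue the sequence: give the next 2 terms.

Read the sequence 3 terms at a time; column i is its own pattern.
Subsequence A = -3, 6, -12, 24, -48, 96: geometric with ratio -2.
Subsequence B = 47, 40, 33, 26, 19, 12: subtracting 7 each time.
Subsequence C = 49, 64, 81, 100, 121, 144: the squares 7², 8², 9², ….
The 19th slot belongs to subsequence A; its 7th term is -192.
Position 20 → subsequence B, term 7 = 5.

-192, 5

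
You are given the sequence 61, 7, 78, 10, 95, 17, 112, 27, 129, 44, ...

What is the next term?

146

Taking every 2nd term gives 2 separate tracks.
Subsequence A: 61, 78, 95, 112, 129 (linear: a_n = 44 + 17·n).
Subsequence B: 7, 10, 17, 27, 44 (each term equals the sum of the previous two).
Term 11 comes from subsequence A (its 6th entry): 146.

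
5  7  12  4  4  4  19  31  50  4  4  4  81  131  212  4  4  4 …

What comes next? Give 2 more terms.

The slot pattern repeats as AAABBB (period 6), so there are 2 interleaved tracks.
Track A is 5, 7, 12, 19, 31, 50, 81, 131, 212, which is each term equals the sum of the previous two.
Track B is 4, 4, 4, 4, 4, 4, 4, 4, 4, which is the constant sequence 4.
Term 19 comes from track A (its 10th entry): 343.
The 20th slot belongs to track A; its 11th term is 555.

343, 555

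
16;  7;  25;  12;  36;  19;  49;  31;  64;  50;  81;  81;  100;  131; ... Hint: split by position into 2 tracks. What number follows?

Split by position mod 2 into 2 tracks.
Track A: 16, 25, 36, 49, 64, 81, 100. Perfect squares starting at 4².
Track B: 7, 12, 19, 31, 50, 81, 131. Each term equals the sum of the previous two.
Term 15 comes from track A (its 8th entry): 121.

121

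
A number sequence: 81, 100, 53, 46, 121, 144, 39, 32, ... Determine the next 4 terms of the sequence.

Reading positions in blocks of 4 reveals the pattern AABB — 2 tracks woven together.
Stream A: 81, 100, 121, 144 (consecutive squares n² from n = 9).
Stream B: 53, 46, 39, 32 (arithmetic with common difference −7).
Position 9 falls in stream A as its term 5, giving 169.
Position 10 falls in stream A as its term 6, giving 196.
Position 11 → stream B, term 5 = 25.
Position 12 falls in stream B as its term 6, giving 18.

169, 196, 25, 18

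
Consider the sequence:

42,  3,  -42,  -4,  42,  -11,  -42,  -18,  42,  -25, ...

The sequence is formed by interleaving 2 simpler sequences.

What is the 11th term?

Split by position mod 2 into 2 tracks.
Stream A = 42, -42, 42, -42, 42: oscillating between 42 and -42.
Stream B = 3, -4, -11, -18, -25: arithmetic with common difference −7.
The 11th slot belongs to stream A; its 6th term is -42.

-42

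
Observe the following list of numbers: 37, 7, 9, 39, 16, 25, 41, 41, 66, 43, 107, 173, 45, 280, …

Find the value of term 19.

49

Reading positions in blocks of 3 reveals the pattern ABB — 2 tracks woven together.
Track A = 37, 39, 41, 43, 45: linear: a_n = 35 + 2·n.
Track B = 7, 9, 16, 25, 41, 66, 107, 173, 280: a Fibonacci-like recurrence a_n = a_{n-1} + a_{n-2}.
Position 19 falls in track A as its term 7, giving 49.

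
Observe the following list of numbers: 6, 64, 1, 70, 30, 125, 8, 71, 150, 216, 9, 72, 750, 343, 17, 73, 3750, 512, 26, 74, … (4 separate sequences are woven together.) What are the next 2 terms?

The terms cycle through 4 interleaved subsequences.
Track A: 6, 30, 150, 750, 3750 — a geometric progression (common ratio 5).
Track B: 64, 125, 216, 343, 512 — perfect cubes starting at 4³.
Track C: 1, 8, 9, 17, 26 — each term equals the sum of the previous two.
Track D: 70, 71, 72, 73, 74 — linear: a_n = 69 + n.
Term 21 comes from track A (its 6th entry): 18750.
Position 22 → track B, term 6 = 729.

18750, 729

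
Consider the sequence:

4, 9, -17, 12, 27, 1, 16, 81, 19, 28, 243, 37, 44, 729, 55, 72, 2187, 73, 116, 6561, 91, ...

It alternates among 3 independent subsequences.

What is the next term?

188

Split by position mod 3 into 3 tracks.
Track A: 4, 12, 16, 28, 44, 72, 116 — a Fibonacci-like recurrence a_n = a_{n-1} + a_{n-2}.
Track B: 9, 27, 81, 243, 729, 2187, 6561 — powers of 3.
Track C: -17, 1, 19, 37, 55, 73, 91 — arithmetic, step +18.
The 22nd slot belongs to track A; its 8th term is 188.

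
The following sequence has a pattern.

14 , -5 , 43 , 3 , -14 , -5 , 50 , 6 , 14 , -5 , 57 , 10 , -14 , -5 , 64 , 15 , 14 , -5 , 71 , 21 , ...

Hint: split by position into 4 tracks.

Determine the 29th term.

Read the sequence 4 terms at a time; column i is its own pattern.
Track A: 14, -14, 14, -14, 14 (alternating ±14).
Track B: -5, -5, -5, -5, -5 (always -5).
Track C: 43, 50, 57, 64, 71 (linear: a_n = 36 + 7·n).
Track D: 3, 6, 10, 15, 21 (the triangular numbers T_2, T_3, …).
Position 29 → track A, term 8 = -14.

-14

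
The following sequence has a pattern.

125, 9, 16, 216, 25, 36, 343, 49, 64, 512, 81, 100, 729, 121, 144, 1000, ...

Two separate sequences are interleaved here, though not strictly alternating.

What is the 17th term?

Positions follow the repeating pattern ABB; grouping by letter gives 2 tracks.
Subsequence A: 125, 216, 343, 512, 729, 1000 (the cubes 5³, 6³, 7³, …).
Subsequence B: 9, 16, 25, 36, 49, 64, 81, 100, 121, 144 (perfect squares starting at 3²).
Term 17 comes from subsequence B (its 11th entry): 169.

169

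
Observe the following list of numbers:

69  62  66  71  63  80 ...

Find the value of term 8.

The terms cycle through 2 interleaved subsequences.
Subsequence A: 69, 66, 63. Arithmetic, step −3.
Subsequence B: 62, 71, 80. Arithmetic with common difference +9.
Term 8 comes from subsequence B (its 4th entry): 89.

89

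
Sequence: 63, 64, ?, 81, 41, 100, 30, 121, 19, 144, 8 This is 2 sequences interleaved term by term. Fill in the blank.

52

Taking every 2nd term gives 2 separate tracks.
Track A: 63, ?, 41, 30, 19, 8 (subtracting 11 each time).
Track B: 64, 81, 100, 121, 144 (consecutive squares n² from n = 8).
Track A's pattern makes the blank 52.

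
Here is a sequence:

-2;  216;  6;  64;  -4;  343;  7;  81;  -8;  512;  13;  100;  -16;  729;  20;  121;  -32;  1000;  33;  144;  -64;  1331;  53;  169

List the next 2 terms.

-128, 1728

Split by position mod 4 into 4 tracks.
Track A = -2, -4, -8, -16, -32, -64: a geometric progression (common ratio 2).
Track B = 216, 343, 512, 729, 1000, 1331: consecutive cubes n³ from n = 6.
Track C = 6, 7, 13, 20, 33, 53: a Fibonacci-like recurrence a_n = a_{n-1} + a_{n-2}.
Track D = 64, 81, 100, 121, 144, 169: the squares 8², 9², 10², ….
Position 25 → track A, term 7 = -128.
The 26th slot belongs to track B; its 7th term is 1728.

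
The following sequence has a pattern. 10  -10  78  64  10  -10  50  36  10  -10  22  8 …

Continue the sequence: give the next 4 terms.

10, -10, -6, -20

The slot pattern repeats as AABB (period 4), so there are 2 interleaved tracks.
Stream A: 10, -10, 10, -10, 10, -10 — alternating ±10.
Stream B: 78, 64, 50, 36, 22, 8 — subtracting 14 each time.
Term 13 comes from stream A (its 7th entry): 10.
Position 14 falls in stream A as its term 8, giving -10.
Position 15 → stream B, term 7 = -6.
Position 16 → stream B, term 8 = -20.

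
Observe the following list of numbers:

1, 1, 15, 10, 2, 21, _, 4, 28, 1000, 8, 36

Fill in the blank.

100

Taking every 3rd term gives 3 separate tracks.
Track A: 1, 10, ?, 1000 — geometric, ×10 each step.
Track B: 1, 2, 4, 8 — powers 2^0, 2^1, 2^2, ….
Track C: 15, 21, 28, 36 — the triangular numbers T_5, T_6, ….
Filling track A at index 3 by its rule yields 100.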